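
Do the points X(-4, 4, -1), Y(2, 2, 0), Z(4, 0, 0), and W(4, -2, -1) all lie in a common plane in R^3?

No

A normal to the plane through X, Y, Z is n = XY × XZ = (2, 2, -8).
The plane has equation n·P = 8. For W: n·W = 12.
12 ≠ 8, so W is off the plane.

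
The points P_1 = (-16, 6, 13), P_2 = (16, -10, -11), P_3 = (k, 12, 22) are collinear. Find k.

-28

Collinearity requires P_1P_2 × P_1P_3 = 0; each component is linear in k.
The y-component gives (-24)k + (-672) = 0, so k = -28.
The remaining components then also vanish.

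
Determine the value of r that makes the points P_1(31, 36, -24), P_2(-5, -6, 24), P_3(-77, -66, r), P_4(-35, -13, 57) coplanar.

114

Coplanarity ⇔ det[P_1P_2; P_1P_3; P_1P_4] = 0.
Expanding, this is linear in r: (1008)r + (-114912) = 0.
So r = 114.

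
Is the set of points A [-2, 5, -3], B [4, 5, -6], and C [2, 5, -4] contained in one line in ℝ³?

AB = (6, 0, -3), AC = (4, 0, -1).
AB × AC = (0, -6, 0).
The cross product is nonzero, so the points do not lie on one line.

No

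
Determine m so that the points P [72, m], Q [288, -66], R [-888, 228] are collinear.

The three points are collinear iff det[PQ; PR] = 0.
This determinant is linear in m: (-1176)m + (-14112) = 0, so m = -12.

-12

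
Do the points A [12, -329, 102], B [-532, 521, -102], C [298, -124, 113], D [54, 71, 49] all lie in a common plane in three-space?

Yes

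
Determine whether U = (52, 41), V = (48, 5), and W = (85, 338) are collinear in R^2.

Yes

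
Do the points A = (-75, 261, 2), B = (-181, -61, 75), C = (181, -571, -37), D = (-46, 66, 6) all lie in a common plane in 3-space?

The four points are coplanar iff the 3×3 determinant with rows AB, AC, AD is zero.
Rows: (-106, -322, 73), (256, -832, -39), (29, -195, 4).
Expanding along the first row: (-106)(-10933) − (-322)(2155) + (73)(-25792) = -30008.
Nonzero ⇒ not coplanar.

No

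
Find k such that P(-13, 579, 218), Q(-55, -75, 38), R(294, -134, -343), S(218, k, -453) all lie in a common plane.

Coplanarity ⇔ det[PQ; PR; PS] = 0.
Expanding, this is linear in k: (-78822)k + (-54071892) = 0.
So k = -686.

-686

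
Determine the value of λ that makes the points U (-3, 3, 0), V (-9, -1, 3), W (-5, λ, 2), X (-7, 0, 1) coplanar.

2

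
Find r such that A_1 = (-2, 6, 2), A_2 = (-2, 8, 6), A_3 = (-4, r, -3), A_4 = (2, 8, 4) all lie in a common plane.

Normal to plane A_1A_2A_4: n = (-4, 16, -8); plane equation n·P = 88.
Requiring n·A_3 = 88: (16)r + (40) = 88.
So r = 3.

3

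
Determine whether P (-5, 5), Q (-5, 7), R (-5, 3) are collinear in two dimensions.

PQ = (0, 2), PR = (0, -2).
Twice the signed area of △PQR is (0)(-2) − (2)(0) = 0.
The triangle is degenerate (zero area), so the points are collinear.

Yes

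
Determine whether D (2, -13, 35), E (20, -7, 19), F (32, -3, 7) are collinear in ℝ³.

No

DE = (18, 6, -16), DF = (30, 10, -28).
Comparing components 2 and 3: (6)(-28) − (-16)(10) = -8 ≠ 0, so DE and DF are not parallel and the points are not collinear.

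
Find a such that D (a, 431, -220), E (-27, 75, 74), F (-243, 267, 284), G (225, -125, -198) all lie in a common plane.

-81

Coplanarity ⇔ det[DE; DF; DG] = 0.
Expanding, this is linear in a: (10224)a + (828144) = 0.
So a = -81.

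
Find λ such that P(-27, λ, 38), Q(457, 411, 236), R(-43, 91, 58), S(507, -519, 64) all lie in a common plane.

-29

The points are coplanar iff PQ · (PR × PS) = 0.
Expanding, this is linear in λ: (94900)λ + (2752100) = 0.
So λ = -29.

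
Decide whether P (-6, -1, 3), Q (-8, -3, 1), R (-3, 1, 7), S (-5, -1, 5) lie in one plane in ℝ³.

Yes

With P as base: PQ = (-2, -2, -2), PR = (3, 2, 4), PS = (1, 0, 2).
PR × PS = (4, -2, -2).
PQ · (PR × PS) = 0.
The scalar triple product vanishes, so the four points are coplanar.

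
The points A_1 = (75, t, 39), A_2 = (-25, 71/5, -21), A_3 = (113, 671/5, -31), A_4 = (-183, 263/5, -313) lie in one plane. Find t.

The points are coplanar iff A_1A_2 · (A_1A_3 × A_1A_4) = 0.
Expanding, this is linear in t: (-41876)t + (13023436/5) = 0.
So t = 311/5.

311/5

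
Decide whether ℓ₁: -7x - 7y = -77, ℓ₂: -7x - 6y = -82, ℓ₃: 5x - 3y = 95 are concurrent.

Yes

Intersecting ℓ₁ and ℓ₂: solving the 2×2 system gives (x, y) = (16, -5).
Substitute into ℓ₃: (5)(16) + (-3)(-5) = 95.
This equals 95, so (16, -5) lies on all three lines and they are concurrent.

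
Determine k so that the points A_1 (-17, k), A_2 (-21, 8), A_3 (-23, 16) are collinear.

-8

The three points are collinear iff det[A_1A_2; A_1A_3] = 0.
This determinant is linear in k: (-2)k + (-16) = 0, so k = -8.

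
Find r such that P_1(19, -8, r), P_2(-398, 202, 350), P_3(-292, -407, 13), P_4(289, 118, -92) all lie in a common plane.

Coplanarity ⇔ det[P_1P_2; P_1P_3; P_1P_4] = 0.
Expanding, this is linear in r: (-409479)r + (4094790) = 0.
So r = 10.

10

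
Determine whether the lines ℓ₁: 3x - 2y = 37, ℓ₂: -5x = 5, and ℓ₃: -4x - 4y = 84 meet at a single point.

Yes

Intersecting ℓ₁ and ℓ₂: solving the 2×2 system gives (x, y) = (-1, -20).
Substitute into ℓ₃: (-4)(-1) + (-4)(-20) = 84.
This equals 84, so (-1, -20) lies on all three lines and they are concurrent.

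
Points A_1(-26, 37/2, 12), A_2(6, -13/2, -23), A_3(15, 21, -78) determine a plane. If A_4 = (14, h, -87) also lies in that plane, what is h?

Coplanarity requires A_1A_2 · (A_1A_3 × A_1A_4) = 0.
A_1A_2 = (32, -25, -35), A_1A_3 = (41, 5/2, -90); the triple product is linear in h with coefficient 1445 and constant term -85255/2.
Setting it to zero: h = 59/2.

59/2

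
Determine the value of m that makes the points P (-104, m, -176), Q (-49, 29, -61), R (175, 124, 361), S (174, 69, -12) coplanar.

4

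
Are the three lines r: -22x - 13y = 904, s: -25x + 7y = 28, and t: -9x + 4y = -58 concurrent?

Intersecting r and s: solving the 2×2 system gives (x, y) = (-6692/479, -21984/479).
Substitute into t: (-9)(-6692/479) + (4)(-21984/479) = -27708/479.
But t requires -58 ≠ -27708/479, so the three lines have no common point.

No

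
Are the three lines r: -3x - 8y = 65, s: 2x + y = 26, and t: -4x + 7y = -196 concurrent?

Yes

Intersecting r and s: solving the 2×2 system gives (x, y) = (21, -16).
Substitute into t: (-4)(21) + (7)(-16) = -196.
This equals -196, so (21, -16) lies on all three lines and they are concurrent.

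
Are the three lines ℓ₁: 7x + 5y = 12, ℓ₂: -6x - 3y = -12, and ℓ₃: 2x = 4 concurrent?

Intersecting ℓ₁ and ℓ₂: solving the 2×2 system gives (x, y) = (8/3, -4/3).
Substitute into ℓ₃: (2)(8/3) + (0)(-4/3) = 16/3.
But ℓ₃ requires 4 ≠ 16/3, so the three lines have no common point.

No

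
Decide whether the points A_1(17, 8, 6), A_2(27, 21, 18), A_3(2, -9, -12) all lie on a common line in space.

A_1A_2 = (10, 13, 12), A_1A_3 = (-15, -17, -18).
Comparing components 2 and 3: (13)(-18) − (12)(-17) = -30 ≠ 0, so A_1A_2 and A_1A_3 are not parallel and the points are not collinear.

No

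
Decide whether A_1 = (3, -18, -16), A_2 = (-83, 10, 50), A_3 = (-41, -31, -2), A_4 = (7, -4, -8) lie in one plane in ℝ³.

Yes

A normal to the plane through A_1, A_2, A_3 is n = A_1A_2 × A_1A_3 = (1250, -1700, 2350).
The plane has equation n·P = -3250. For A_4: n·A_4 = -3250.
Equal, so A_4 lies in the plane and all four are coplanar.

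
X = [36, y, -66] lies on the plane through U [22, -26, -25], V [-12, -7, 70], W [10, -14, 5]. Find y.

-31

The plane through U, V, W has equation −570x − 120y − 180z = -4920.
Substituting X: (-120)y + (-8640) = -4920, so y = -31.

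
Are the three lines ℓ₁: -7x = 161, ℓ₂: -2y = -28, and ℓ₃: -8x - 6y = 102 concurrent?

Intersecting ℓ₁ and ℓ₂: solving the 2×2 system gives (x, y) = (-23, 14).
Substitute into ℓ₃: (-8)(-23) + (-6)(14) = 100.
But ℓ₃ requires 102 ≠ 100, so the three lines have no common point.

No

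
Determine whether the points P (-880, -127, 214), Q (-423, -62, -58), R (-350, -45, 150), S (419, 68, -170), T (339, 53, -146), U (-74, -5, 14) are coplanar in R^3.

No

The plane through P, Q, R has normal n = PQ × PR = (18144, -114912, 3024) and equation n·X = -725760.
Checking the remaining points: n·S = -725760, n·T = -381024, n·U = -725760.
Since n·T = -381024 ≠ -725760, T is off the plane and the points are not all coplanar.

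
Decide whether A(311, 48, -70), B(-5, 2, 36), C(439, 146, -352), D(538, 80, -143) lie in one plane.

Yes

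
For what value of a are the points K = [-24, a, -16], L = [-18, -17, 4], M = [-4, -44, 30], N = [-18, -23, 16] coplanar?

-1

Coplanarity ⇔ det[KL; KM; KN] = 0.
Expanding, this is linear in a: (168)a + (168) = 0.
So a = -1.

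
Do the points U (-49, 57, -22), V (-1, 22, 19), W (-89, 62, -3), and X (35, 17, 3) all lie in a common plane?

Yes

A normal to the plane through U, V, W is n = UV × UW = (-870, -2552, -1160).
The plane has equation n·P = -77314. For X: n·X = -77314.
Equal, so X lies in the plane and all four are coplanar.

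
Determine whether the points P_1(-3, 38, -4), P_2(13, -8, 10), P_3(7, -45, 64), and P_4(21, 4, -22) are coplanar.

No

With P_1 as base: P_1P_2 = (16, -46, 14), P_1P_3 = (10, -83, 68), P_1P_4 = (24, -34, -18).
P_1P_3 × P_1P_4 = (3806, 1812, 1652).
P_1P_2 · (P_1P_3 × P_1P_4) = 672.
Since 672 ≠ 0, the four points are not coplanar.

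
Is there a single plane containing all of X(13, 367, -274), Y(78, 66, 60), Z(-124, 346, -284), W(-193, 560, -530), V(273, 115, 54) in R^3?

The plane through X, Y, Z has normal n = XY × XZ = (10024, -45108, -42602) and equation n·P = -4751376.
Checking the remaining points: n·W = -4616052, n·V = -4751376.
Since n·W = -4616052 ≠ -4751376, W is off the plane and the points are not all coplanar.

No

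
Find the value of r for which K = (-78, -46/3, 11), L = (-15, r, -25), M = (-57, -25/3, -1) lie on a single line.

Collinearity requires KL × KM = 0; each component is linear in r.
The x-component gives (-12)r + (68) = 0, so r = 17/3.
The remaining components then also vanish.

17/3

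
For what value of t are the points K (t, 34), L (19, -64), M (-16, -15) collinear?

Collinearity: (K − L) must be parallel to (M − L) = (-35, 49).
Cross-multiplying the components: (t − 19)·(49) = (98)·(-35).
Solving gives t = -51.

-51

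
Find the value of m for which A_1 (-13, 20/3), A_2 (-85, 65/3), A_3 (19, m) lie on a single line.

0

The three points are collinear iff det[A_1A_2; A_1A_3] = 0.
This determinant is linear in m: (-72)m + (0) = 0, so m = 0.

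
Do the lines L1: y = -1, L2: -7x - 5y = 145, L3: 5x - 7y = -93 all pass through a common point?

The three lines meet at one point iff the augmented coefficient matrix [aᵢ bᵢ cᵢ] has rank < 3, i.e. its determinant vanishes.
Here the determinant is 0.
It vanishes, so the lines are concurrent at (-20, -1).

Yes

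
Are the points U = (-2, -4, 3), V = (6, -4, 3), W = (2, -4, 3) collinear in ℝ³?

Yes

UV = (8, 0, 0), UW = (4, 0, 0).
UV × UW = (0, 0, 0).
The cross product vanishes, so the three points are collinear.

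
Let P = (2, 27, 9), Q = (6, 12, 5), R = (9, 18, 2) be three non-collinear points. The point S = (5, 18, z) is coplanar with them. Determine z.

The plane through P, Q, R has equation 69x + 69z = 759.
Substituting S: (69)z + (345) = 759, so z = 6.

6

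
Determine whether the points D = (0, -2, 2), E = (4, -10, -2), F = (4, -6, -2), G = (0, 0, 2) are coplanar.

Yes

With D as base: DE = (4, -8, -4), DF = (4, -4, -4), DG = (0, 2, 0).
DF × DG = (8, 0, 8).
DE · (DF × DG) = 0.
The scalar triple product vanishes, so the four points are coplanar.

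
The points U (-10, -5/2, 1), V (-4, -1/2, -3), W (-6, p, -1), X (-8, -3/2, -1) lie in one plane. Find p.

-3/2

Coplanarity ⇔ det[UV; UW; UX] = 0.
Expanding, this is linear in p: (-4)p + (-6) = 0.
So p = -3/2.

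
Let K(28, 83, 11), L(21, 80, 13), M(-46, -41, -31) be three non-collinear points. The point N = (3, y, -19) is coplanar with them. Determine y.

18

The plane through K, L, M has equation 374x − 442y + 646z = -19108.
Substituting N: (-442)y + (-11152) = -19108, so y = 18.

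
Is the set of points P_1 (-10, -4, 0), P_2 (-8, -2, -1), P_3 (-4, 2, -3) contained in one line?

Yes

P_1P_2 = (2, 2, -1), P_1P_3 = (6, 6, -3).
P_1P_2 × P_1P_3 = (0, 0, 0).
The cross product vanishes, so the three points are collinear.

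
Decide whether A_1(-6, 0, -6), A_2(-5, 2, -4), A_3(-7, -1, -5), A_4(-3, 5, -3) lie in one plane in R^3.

With A_1 as base: A_1A_2 = (1, 2, 2), A_1A_3 = (-1, -1, 1), A_1A_4 = (3, 5, 3).
A_1A_3 × A_1A_4 = (-8, 6, -2).
A_1A_2 · (A_1A_3 × A_1A_4) = 0.
The scalar triple product vanishes, so the four points are coplanar.

Yes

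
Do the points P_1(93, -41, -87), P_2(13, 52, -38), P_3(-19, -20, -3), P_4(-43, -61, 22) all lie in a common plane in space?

No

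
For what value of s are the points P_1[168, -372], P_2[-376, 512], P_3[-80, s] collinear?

31

The three points are collinear iff det[P_1P_2; P_1P_3] = 0.
This determinant is linear in s: (-544)s + (16864) = 0, so s = 31.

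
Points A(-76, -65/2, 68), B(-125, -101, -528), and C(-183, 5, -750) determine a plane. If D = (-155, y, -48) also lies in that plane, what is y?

The plane through A, B, C has equation 78383x + 23690y − 9167z = -7350389.
Substituting D: (23690)y + (-11709349) = -7350389, so y = 184.

184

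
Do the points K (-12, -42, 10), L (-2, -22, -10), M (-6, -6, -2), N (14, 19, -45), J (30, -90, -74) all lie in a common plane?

No

The plane through K, L, M has normal n = KL × KM = (480, 0, 240) and equation n·P = -3360.
Checking the remaining points: n·N = -4080, n·J = -3360.
Since n·N = -4080 ≠ -3360, N is off the plane and the points are not all coplanar.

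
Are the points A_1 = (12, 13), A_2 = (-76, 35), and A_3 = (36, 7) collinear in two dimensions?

A_1A_2 = (-88, 22), A_1A_3 = (24, -6).
Twice the signed area of △A_1A_2A_3 is (-88)(-6) − (22)(24) = 0.
The triangle is degenerate (zero area), so the points are collinear.

Yes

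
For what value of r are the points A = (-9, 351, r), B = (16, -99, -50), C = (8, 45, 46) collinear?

250

Direction BC = (-8, 144, 96). From the x-coordinate of A, the parameter along the line is τ = (-9 − 16)/(-8) = 25/8.
Then r = (-50) + 25/8·(96) = 250.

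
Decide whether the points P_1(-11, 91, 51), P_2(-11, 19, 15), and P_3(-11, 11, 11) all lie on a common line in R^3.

Yes

P_1P_2 = (0, -72, -36), P_1P_3 = (0, -80, -40).
P_1P_2 × P_1P_3 = (0, 0, 0).
The cross product vanishes, so the three points are collinear.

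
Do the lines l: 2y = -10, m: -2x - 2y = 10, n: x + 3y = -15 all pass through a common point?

Lines aᵢx + bᵢy = cᵢ with pairwise distinct directions are concurrent exactly when det[aᵢ bᵢ cᵢ] = 0.
Here the determinant is 0.
It vanishes, so the lines are concurrent at (0, -5).

Yes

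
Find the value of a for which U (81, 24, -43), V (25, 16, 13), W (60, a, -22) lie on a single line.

Collinearity requires UV × UW = 0; each component is linear in a.
The x-component gives (-56)a + (1176) = 0, so a = 21.
The remaining components then also vanish.

21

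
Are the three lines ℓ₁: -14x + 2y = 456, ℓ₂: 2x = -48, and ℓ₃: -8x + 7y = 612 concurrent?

The three lines meet at one point iff the augmented coefficient matrix [aᵢ bᵢ cᵢ] has rank < 3, i.e. its determinant vanishes.
Here the determinant is 0.
It vanishes, so the lines are concurrent at (-24, 60).

Yes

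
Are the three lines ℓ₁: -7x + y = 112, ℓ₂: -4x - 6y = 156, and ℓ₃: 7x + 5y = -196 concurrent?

The three lines meet at one point iff the augmented coefficient matrix [aᵢ bᵢ cᵢ] has rank < 3, i.e. its determinant vanishes.
Here the determinant is 0.
It vanishes, so the lines are concurrent at (-18, -14).

Yes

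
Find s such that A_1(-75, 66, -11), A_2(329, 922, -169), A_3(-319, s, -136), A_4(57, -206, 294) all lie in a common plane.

-110

The points are coplanar iff A_1A_2 · (A_1A_3 × A_1A_4) = 0.
Expanding, this is linear in s: (144076)s + (15848360) = 0.
So s = -110.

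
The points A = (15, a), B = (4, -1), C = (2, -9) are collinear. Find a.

Collinearity: (A − B) must be parallel to (C − B) = (-2, -8).
Cross-multiplying the components: (a − (-1))·(-2) = (11)·(-8).
Solving gives a = 43.

43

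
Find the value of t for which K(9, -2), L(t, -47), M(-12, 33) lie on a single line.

36

Collinearity: (L − K) must be parallel to (M − K) = (-21, 35).
Cross-multiplying the components: (t − 9)·(35) = (-45)·(-21).
Solving gives t = 36.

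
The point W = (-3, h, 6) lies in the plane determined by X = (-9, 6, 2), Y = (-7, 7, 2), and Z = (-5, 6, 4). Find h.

A normal to the plane is n = XY × XZ = (2, -4, -4).
W lies in the plane iff n · XW = 0.
This gives (-4)h + (20) = 0, so h = 5.

5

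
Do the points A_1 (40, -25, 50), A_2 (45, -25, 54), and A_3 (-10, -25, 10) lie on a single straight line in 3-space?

Yes

A_1A_2 = (5, 0, 4), A_1A_3 = (-50, 0, -40).
Each component of A_1A_3 is -10 times the corresponding component of A_1A_2, so A_1A_3 = -10·A_1A_2 and the points are collinear.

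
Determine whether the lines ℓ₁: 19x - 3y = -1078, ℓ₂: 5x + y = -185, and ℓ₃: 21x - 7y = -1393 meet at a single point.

Lines aᵢx + bᵢy = cᵢ with pairwise distinct directions are concurrent exactly when det[aᵢ bᵢ cᵢ] = 0.
Here the determinant is 56.
Nonzero, so no common point exists.

No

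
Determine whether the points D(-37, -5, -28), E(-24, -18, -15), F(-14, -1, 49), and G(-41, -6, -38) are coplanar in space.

No

A normal to the plane through D, E, F is n = DE × DF = (-1053, -702, 351).
The plane has equation n·P = 32643. For G: n·G = 34047.
34047 ≠ 32643, so G is off the plane.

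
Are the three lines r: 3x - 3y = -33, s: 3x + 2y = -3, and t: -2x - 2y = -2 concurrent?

Yes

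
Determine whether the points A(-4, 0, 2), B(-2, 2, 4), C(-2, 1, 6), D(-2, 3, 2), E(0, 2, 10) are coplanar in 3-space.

Yes

The plane through A, B, C has normal n = AB × AC = (6, -4, -2) and equation n·P = -28.
Checking the remaining points: n·D = -28, n·E = -28.
All equal -28, so all 5 points lie in one plane.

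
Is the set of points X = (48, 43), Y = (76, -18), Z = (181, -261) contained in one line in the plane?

No

XY = (28, -61), XZ = (133, -304).
det[XY; XZ] = (28)(-304) − (-61)(133) = -399.
The determinant is nonzero, so they are not collinear.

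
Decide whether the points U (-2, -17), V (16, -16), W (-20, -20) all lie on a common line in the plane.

No

UV = (18, 1), UW = (-18, -3).
det[UV; UW] = (18)(-3) − (1)(-18) = -36.
The determinant is nonzero, so they are not collinear.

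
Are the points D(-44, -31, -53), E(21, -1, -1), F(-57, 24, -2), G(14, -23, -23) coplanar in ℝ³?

No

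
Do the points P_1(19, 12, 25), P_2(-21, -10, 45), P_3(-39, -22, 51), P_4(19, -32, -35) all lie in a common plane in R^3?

No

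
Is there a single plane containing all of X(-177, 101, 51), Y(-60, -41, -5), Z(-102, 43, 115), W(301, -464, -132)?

Yes

A normal to the plane through X, Y, Z is n = XY × XZ = (-12336, -11688, 3864).
The plane has equation n·P = 1200048. For W: n·W = 1200048.
Equal, so W lies in the plane and all four are coplanar.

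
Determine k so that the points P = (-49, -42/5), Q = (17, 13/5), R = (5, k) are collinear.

3/5

Collinearity: (R − P) must be parallel to (Q − P) = (66, 11).
Cross-multiplying the components: (k − (-42/5))·(66) = (54)·(11).
Solving gives k = 3/5.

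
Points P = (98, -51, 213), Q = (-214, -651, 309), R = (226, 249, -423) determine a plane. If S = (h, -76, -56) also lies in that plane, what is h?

72

Coplanarity requires PQ · (PR × PS) = 0.
PQ = (-312, -600, 96), PR = (128, 300, -636); the triple product is linear in h with coefficient 352800 and constant term -25401600.
Setting it to zero: h = 72.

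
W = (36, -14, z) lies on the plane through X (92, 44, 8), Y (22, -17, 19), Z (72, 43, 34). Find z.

A normal to the plane is n = XY × XZ = (-1575, 1600, -1150).
W lies in the plane iff n · XW = 0.
This gives (-1150)z + (4600) = 0, so z = 4.

4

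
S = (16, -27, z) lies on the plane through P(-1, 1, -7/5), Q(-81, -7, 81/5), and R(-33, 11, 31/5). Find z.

A normal to the plane is n = PQ × PR = (-1184/5, 224/5, -1056).
S lies in the plane iff n · PS = 0.
This gives (-1056)z + (-33792/5) = 0, so z = -32/5.

-32/5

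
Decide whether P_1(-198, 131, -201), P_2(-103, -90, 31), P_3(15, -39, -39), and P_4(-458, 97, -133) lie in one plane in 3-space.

Yes

A normal to the plane through P_1, P_2, P_3 is n = P_1P_2 × P_1P_3 = (3638, 34026, 30923).
The plane has equation n·P = -2478441. For P_4: n·P_4 = -2478441.
Equal, so P_4 lies in the plane and all four are coplanar.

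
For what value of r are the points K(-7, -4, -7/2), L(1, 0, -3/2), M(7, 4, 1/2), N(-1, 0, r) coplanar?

-3/2

Coplanarity ⇔ det[KL; KM; KN] = 0.
Expanding, this is linear in r: (8)r + (12) = 0.
So r = -3/2.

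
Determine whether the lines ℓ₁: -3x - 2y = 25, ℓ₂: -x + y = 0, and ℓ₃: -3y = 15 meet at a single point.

Yes

Intersecting ℓ₁ and ℓ₂: solving the 2×2 system gives (x, y) = (-5, -5).
Substitute into ℓ₃: (0)(-5) + (-3)(-5) = 15.
This equals 15, so (-5, -5) lies on all three lines and they are concurrent.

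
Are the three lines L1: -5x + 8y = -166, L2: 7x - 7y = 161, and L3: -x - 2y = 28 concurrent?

Yes

Intersecting L1 and L2: solving the 2×2 system gives (x, y) = (6, -17).
Substitute into L3: (-1)(6) + (-2)(-17) = 28.
This equals 28, so (6, -17) lies on all three lines and they are concurrent.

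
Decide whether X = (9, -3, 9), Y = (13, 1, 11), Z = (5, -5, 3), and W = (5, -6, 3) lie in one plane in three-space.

The four points are coplanar iff the 3×3 determinant with rows XY, XZ, XW is zero.
Rows: (4, 4, 2), (-4, -2, -6), (-4, -3, -6).
Expanding along the first row: (4)(-6) − (4)(0) + (2)(4) = -16.
Nonzero ⇒ not coplanar.

No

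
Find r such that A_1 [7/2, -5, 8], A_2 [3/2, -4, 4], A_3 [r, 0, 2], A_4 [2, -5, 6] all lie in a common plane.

4

The points are coplanar iff A_1A_2 · (A_1A_3 × A_1A_4) = 0.
Expanding, this is linear in r: (2)r + (-8) = 0.
So r = 4.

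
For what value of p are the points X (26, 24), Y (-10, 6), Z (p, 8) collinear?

Collinearity: (Z − X) must be parallel to (Y − X) = (-36, -18).
Cross-multiplying the components: (p − 26)·(-18) = (-16)·(-36).
Solving gives p = -6.

-6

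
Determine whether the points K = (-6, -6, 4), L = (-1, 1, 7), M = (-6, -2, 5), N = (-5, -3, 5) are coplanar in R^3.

Yes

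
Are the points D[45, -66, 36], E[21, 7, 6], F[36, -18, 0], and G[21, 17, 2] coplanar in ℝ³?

No

With D as base: DE = (-24, 73, -30), DF = (-9, 48, -36), DG = (-24, 83, -34).
DF × DG = (1356, 558, 405).
DE · (DF × DG) = -3960.
Since -3960 ≠ 0, the four points are not coplanar.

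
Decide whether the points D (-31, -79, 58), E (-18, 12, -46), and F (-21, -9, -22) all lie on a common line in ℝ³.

Yes

DE = (13, 91, -104), DF = (10, 70, -80).
Each component of DF is 10/13 times the corresponding component of DE, so DF = 10/13·DE and the points are collinear.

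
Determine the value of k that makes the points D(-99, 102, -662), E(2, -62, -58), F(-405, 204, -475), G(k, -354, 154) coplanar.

555

Coplanarity ⇔ det[DE; DF; DG] = 0.
Expanding, this is linear in k: (-92276)k + (51213180) = 0.
So k = 555.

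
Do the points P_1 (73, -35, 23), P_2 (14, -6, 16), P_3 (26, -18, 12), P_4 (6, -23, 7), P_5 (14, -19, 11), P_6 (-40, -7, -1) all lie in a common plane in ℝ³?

No

The plane through P_1, P_2, P_3 has normal n = P_1P_2 × P_1P_3 = (-200, -320, 360) and equation n·P = 4880.
Checking the remaining points: n·P_4 = 8680, n·P_5 = 7240, n·P_6 = 9880.
Since n·P_4 = 8680 ≠ 4880, P_4 is off the plane and the points are not all coplanar.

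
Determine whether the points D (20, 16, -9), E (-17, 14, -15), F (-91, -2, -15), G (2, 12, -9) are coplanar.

The four points are coplanar iff the 3×3 determinant with rows DE, DF, DG is zero.
Rows: (-37, -2, -6), (-111, -18, -6), (-18, -4, 0).
Expanding along the first row: (-37)(-24) − (-2)(-108) + (-6)(120) = -48.
Nonzero ⇒ not coplanar.

No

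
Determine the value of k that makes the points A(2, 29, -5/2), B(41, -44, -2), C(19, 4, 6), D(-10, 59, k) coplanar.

Normal to plane ABC: n = (-608, -323, 266); plane equation n·P = -11248.
Requiring n·D = -11248: (266)k + (-12977) = -11248.
So k = 13/2.

13/2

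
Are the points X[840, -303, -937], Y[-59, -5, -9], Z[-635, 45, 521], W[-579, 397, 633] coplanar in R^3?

Yes

With X as base: XY = (-899, 298, 928), XZ = (-1475, 348, 1458), XW = (-1419, 700, 1570).
XZ × XW = (-474240, 246848, -538688).
XY · (XZ × XW) = 0.
The scalar triple product vanishes, so the four points are coplanar.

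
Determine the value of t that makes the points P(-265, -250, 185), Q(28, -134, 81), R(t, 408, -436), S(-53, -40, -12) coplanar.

Coplanarity ⇔ det[PQ; PR; PS] = 0.
Expanding, this is linear in t: (1012)t + (-266156) = 0.
So t = 263.

263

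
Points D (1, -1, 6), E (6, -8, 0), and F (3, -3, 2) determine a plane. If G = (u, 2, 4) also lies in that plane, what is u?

0

Coplanarity requires DE · (DF × DG) = 0.
DE = (5, -7, -6), DF = (2, -2, -4); the triple product is linear in u with coefficient 16 and constant term 0.
Setting it to zero: u = 0.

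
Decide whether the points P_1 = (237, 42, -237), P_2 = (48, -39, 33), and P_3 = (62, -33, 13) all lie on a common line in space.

Yes

P_1P_2 = (-189, -81, 270), P_1P_3 = (-175, -75, 250).
Each component of P_1P_3 is 25/27 times the corresponding component of P_1P_2, so P_1P_3 = 25/27·P_1P_2 and the points are collinear.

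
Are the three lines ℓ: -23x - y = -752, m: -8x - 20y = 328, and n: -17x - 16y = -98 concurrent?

The three lines meet at one point iff the augmented coefficient matrix [aᵢ bᵢ cᵢ] has rank < 3, i.e. its determinant vanishes.
Here the determinant is 0.
It vanishes, so the lines are concurrent at (34, -30).

Yes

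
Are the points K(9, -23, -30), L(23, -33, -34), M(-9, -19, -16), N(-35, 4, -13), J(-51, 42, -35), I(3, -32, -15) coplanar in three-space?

The plane through K, L, M has normal n = KL × KM = (-124, -124, -124) and equation n·P = 5456.
Checking the remaining points: n·N = 5456, n·J = 5456, n·I = 5456.
All equal 5456, so all 6 points lie in one plane.

Yes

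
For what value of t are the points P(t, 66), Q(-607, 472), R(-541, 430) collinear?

Collinearity: (P − Q) must be parallel to (R − Q) = (66, -42).
Cross-multiplying the components: (t − (-607))·(-42) = (-406)·(66).
Solving gives t = 31.

31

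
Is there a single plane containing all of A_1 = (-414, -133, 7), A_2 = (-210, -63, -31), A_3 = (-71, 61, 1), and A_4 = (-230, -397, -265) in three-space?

No

With A_1 as base: A_1A_2 = (204, 70, -38), A_1A_3 = (343, 194, -6), A_1A_4 = (184, -264, -272).
A_1A_3 × A_1A_4 = (-54352, 92192, -126248).
A_1A_2 · (A_1A_3 × A_1A_4) = 163056.
Since 163056 ≠ 0, the four points are not coplanar.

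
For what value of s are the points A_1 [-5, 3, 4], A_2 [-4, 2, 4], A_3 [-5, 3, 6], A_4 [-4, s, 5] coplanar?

2

Normal to plane A_1A_2A_3: n = (-2, -2, 0); plane equation n·P = 4.
Requiring n·A_4 = 4: (-2)s + (8) = 4.
So s = 2.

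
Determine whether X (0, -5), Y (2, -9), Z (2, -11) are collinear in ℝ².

XY = (2, -4), XZ = (2, -6).
Twice the signed area of △XYZ is (2)(-6) − (-4)(2) = -4.
The area is nonzero, so the three points are not collinear.

No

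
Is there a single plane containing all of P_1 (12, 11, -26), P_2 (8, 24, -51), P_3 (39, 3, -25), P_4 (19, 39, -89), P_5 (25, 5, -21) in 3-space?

The plane through P_1, P_2, P_3 has normal n = P_1P_2 × P_1P_3 = (-187, -671, -319) and equation n·P = -1331.
Checking the remaining points: n·P_4 = -1331, n·P_5 = -1331.
All equal -1331, so all 5 points lie in one plane.

Yes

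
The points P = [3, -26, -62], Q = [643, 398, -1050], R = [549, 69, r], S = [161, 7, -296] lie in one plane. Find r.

Normal to plane PQS: n = (-66612, -6344, -45872); plane equation n·X = 2809172.
Requiring n·R = 2809172: (-45872)r + (-37007724) = 2809172.
So r = -868.

-868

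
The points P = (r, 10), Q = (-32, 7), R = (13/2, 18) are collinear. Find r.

Collinearity: (P − Q) must be parallel to (R − Q) = (77/2, 11).
Cross-multiplying the components: (r − (-32))·(11) = (3)·(77/2).
Solving gives r = -43/2.

-43/2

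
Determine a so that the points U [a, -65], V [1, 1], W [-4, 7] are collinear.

56

The three points are collinear iff det[UV; UW] = 0.
This determinant is linear in a: (-6)a + (336) = 0, so a = 56.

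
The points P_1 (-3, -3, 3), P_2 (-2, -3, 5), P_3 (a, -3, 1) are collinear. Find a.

Direction P_1P_2 = (1, 0, 2). From the z-coordinate of P_3, the parameter along the line is τ = (1 − 3)/2 = -1.
Then a = (-3) + (-1)·(1) = -4.

-4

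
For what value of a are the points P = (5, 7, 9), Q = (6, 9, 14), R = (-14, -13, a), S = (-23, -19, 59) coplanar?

28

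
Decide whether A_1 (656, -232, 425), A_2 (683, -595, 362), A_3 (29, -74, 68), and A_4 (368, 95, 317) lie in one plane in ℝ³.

The four points are coplanar iff the 3×3 determinant with rows A_1A_2, A_1A_3, A_1A_4 is zero.
Rows: (27, -363, -63), (-627, 158, -357), (-288, 327, -108).
Expanding along the first row: (27)(99675) − (-363)(-35100) + (-63)(-159525) = 0.
Zero determinant ⇒ coplanar.

Yes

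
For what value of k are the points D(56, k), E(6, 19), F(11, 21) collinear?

Collinearity: (D − E) must be parallel to (F − E) = (5, 2).
Cross-multiplying the components: (k − 19)·(5) = (50)·(2).
Solving gives k = 39.

39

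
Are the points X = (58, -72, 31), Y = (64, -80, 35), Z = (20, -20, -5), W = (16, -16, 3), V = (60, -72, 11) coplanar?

Yes

The plane through X, Y, Z has normal n = XY × XZ = (80, 64, 8) and equation n·P = 280.
Checking the remaining points: n·W = 280, n·V = 280.
All equal 280, so all 5 points lie in one plane.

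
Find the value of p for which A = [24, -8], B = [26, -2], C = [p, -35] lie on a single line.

The three points are collinear iff det[AB; AC] = 0.
This determinant is linear in p: (-6)p + (90) = 0, so p = 15.

15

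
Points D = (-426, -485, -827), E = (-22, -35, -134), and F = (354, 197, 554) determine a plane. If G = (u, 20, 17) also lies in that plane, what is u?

61

A normal to the plane is n = DE × DF = (148824, -17384, -75472).
G lies in the plane iff n · DG = 0.
This gives (148824)u + (-9078264) = 0, so u = 61.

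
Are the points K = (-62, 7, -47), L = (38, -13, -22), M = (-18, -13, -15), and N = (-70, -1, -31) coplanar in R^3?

Yes

With K as base: KL = (100, -20, 25), KM = (44, -20, 32), KN = (-8, -8, 16).
KM × KN = (-64, -960, -512).
KL · (KM × KN) = 0.
The scalar triple product vanishes, so the four points are coplanar.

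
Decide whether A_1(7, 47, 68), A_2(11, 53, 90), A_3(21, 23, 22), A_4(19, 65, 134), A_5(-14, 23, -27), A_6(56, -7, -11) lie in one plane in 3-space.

The plane through A_1, A_2, A_3 has normal n = A_1A_2 × A_1A_3 = (252, 492, -180) and equation n·P = 12648.
Checking the remaining points: n·A_4 = 12648, n·A_5 = 12648, n·A_6 = 12648.
All equal 12648, so all 6 points lie in one plane.

Yes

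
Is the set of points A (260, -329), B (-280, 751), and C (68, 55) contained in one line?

Yes

AB = (-540, 1080), AC = (-192, 384).
Checking proportionality: AC = 16/45·AB, so the vectors are parallel and the points are collinear.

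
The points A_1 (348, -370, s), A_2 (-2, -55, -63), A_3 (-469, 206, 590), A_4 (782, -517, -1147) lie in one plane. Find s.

-491

The points are coplanar iff A_1A_2 · (A_1A_3 × A_1A_4) = 0.
Expanding, this is linear in s: (-11130)s + (-5464830) = 0.
So s = -491.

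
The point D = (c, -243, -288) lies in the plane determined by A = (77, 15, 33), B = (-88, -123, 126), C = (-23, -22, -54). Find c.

-478

The plane through A, B, C has equation 15447x − 23655y − 7695z = 580659.
Substituting D: (15447)c + (7964325) = 580659, so c = -478.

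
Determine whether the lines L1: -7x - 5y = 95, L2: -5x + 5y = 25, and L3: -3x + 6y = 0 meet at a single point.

The three lines meet at one point iff the augmented coefficient matrix [aᵢ bᵢ cᵢ] has rank < 3, i.e. its determinant vanishes.
Here the determinant is 0.
It vanishes, so the lines are concurrent at (-10, -5).

Yes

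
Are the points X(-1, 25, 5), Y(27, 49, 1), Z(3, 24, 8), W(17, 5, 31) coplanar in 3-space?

Yes

With X as base: XY = (28, 24, -4), XZ = (4, -1, 3), XW = (18, -20, 26).
XZ × XW = (34, -50, -62).
XY · (XZ × XW) = 0.
The scalar triple product vanishes, so the four points are coplanar.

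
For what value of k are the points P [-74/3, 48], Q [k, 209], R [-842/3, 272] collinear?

The three points are collinear iff det[PQ; PR] = 0.
This determinant is linear in k: (224)k + (140224/3) = 0, so k = -626/3.

-626/3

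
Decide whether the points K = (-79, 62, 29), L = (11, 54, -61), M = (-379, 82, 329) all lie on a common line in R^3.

No

KL = (90, -8, -90), KM = (-300, 20, 300).
Comparing components 2 and 3: (-8)(300) − (-90)(20) = -600 ≠ 0, so KL and KM are not parallel and the points are not collinear.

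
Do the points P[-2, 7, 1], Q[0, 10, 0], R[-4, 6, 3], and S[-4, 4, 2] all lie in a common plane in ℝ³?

Yes

The four points are coplanar iff the 3×3 determinant with rows PQ, PR, PS is zero.
Rows: (2, 3, -1), (-2, -1, 2), (-2, -3, 1).
Expanding along the first row: (2)(5) − (3)(2) + (-1)(4) = 0.
Zero determinant ⇒ coplanar.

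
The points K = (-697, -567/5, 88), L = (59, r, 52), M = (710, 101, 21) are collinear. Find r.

Direction KM = (1407, 1072/5, -67). From the x-coordinate of L, the parameter along the line is τ = (59 − (-697))/1407 = 36/67.
Then r = (-567/5) + 36/67·(1072/5) = 9/5.

9/5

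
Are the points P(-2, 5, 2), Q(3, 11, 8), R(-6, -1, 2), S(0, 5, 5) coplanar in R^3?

With P as base: PQ = (5, 6, 6), PR = (-4, -6, 0), PS = (2, 0, 3).
PR × PS = (-18, 12, 12).
PQ · (PR × PS) = 54.
Since 54 ≠ 0, the four points are not coplanar.

No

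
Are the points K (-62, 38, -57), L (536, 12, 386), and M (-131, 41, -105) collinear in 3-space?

No

KL = (598, -26, 443), KM = (-69, 3, -48).
KL × KM = (-81, -1863, 0).
The cross product is nonzero, so the points do not lie on one line.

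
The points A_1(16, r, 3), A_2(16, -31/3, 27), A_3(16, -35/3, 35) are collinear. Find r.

-19/3

Direction A_2A_3 = (0, -4/3, 8). From the z-coordinate of A_1, the parameter along the line is τ = (3 − 27)/8 = -3.
Then r = (-31/3) + (-3)·(-4/3) = -19/3.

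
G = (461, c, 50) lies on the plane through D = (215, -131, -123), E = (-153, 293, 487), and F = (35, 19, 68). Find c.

-104

The plane through D, E, F has equation −10516x − 39512y + 21120z = 317372.
Substituting G: (-39512)c + (-3791876) = 317372, so c = -104.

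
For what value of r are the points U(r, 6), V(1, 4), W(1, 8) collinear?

1

The three points are collinear iff det[UV; UW] = 0.
This determinant is linear in r: (-4)r + (4) = 0, so r = 1.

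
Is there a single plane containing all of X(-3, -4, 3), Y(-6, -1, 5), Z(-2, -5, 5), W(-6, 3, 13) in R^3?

No

The four points are coplanar iff the 3×3 determinant with rows XY, XZ, XW is zero.
Rows: (-3, 3, 2), (1, -1, 2), (-3, 7, 10).
Expanding along the first row: (-3)(-24) − (3)(16) + (2)(4) = 32.
Nonzero ⇒ not coplanar.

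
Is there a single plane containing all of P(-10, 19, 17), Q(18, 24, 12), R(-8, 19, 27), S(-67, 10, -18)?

No

The four points are coplanar iff the 3×3 determinant with rows PQ, PR, PS is zero.
Rows: (28, 5, -5), (2, 0, 10), (-57, -9, -35).
Expanding along the first row: (28)(90) − (5)(500) + (-5)(-18) = 110.
Nonzero ⇒ not coplanar.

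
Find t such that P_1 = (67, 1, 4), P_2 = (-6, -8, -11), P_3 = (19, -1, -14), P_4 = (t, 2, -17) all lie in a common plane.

26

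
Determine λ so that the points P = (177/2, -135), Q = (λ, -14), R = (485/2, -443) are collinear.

The three points are collinear iff det[PQ; PR] = 0.
This determinant is linear in λ: (-308)λ + (8624) = 0, so λ = 28.

28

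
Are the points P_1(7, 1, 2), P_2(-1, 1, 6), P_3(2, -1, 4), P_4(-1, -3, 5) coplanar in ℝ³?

Yes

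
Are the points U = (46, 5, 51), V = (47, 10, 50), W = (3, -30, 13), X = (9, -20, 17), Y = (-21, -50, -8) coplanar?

No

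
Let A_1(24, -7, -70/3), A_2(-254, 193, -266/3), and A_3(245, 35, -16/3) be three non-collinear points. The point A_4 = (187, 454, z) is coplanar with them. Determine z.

Coplanarity requires A_1A_2 · (A_1A_3 × A_1A_4) = 0.
A_1A_2 = (-278, 200, -196/3), A_1A_3 = (221, 42, 18); the triple product is linear in z with coefficient -55876 and constant term -13857248/3.
Setting it to zero: z = -248/3.

-248/3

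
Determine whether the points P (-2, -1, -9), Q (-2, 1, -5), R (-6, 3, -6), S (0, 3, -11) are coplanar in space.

The four points are coplanar iff the 3×3 determinant with rows PQ, PR, PS is zero.
Rows: (0, 2, 4), (-4, 4, 3), (2, 4, -2).
Expanding along the first row: (0)(-20) − (2)(2) + (4)(-24) = -100.
Nonzero ⇒ not coplanar.

No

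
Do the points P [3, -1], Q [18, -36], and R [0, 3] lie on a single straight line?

PQ = (15, -35), PR = (-3, 4).
det[PQ; PR] = (15)(4) − (-35)(-3) = -45.
The determinant is nonzero, so they are not collinear.

No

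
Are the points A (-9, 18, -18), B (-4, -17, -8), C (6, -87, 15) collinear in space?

No

AB = (5, -35, 10), AC = (15, -105, 33).
Comparing components 2 and 3: (-35)(33) − (10)(-105) = -105 ≠ 0, so AB and AC are not parallel and the points are not collinear.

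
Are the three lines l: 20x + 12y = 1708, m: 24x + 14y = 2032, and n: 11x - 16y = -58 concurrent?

No

Lines aᵢx + bᵢy = cᵢ with pairwise distinct directions are concurrent exactly when det[aᵢ bᵢ cᵢ] = 0.
Here the determinant is 24.
Nonzero, so no common point exists.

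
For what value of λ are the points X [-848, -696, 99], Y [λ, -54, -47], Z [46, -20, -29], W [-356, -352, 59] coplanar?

-35

Coplanarity ⇔ det[XY; XZ; XW] = 0.
Expanding, this is linear in λ: (16992)λ + (594720) = 0.
So λ = -35.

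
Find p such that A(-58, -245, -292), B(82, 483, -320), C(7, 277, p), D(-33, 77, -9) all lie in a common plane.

-29

Coplanarity ⇔ det[AB; AC; AD] = 0.
Expanding, this is linear in p: (-26880)p + (-779520) = 0.
So p = -29.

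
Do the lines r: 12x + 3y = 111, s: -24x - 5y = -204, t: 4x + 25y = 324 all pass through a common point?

Intersecting r and s: solving the 2×2 system gives (x, y) = (19/4, 18).
Substitute into t: (4)(19/4) + (25)(18) = 469.
But t requires 324 ≠ 469, so the three lines have no common point.

No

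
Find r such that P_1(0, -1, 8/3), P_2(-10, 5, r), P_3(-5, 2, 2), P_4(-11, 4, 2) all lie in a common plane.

4/3

Normal to plane P_1P_3P_4: n = (4/3, 4, 8); plane equation n·P = 52/3.
Requiring n·P_2 = 52/3: (8)r + (20/3) = 52/3.
So r = 4/3.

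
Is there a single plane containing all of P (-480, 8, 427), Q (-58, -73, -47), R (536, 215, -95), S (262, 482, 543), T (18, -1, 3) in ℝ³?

The plane through P, Q, R has normal n = PQ × PR = (140400, -261300, 169650) and equation n·X = 2958150.
Checking the remaining points: n·S = 2958150, n·T = 3297450.
Since n·T = 3297450 ≠ 2958150, T is off the plane and the points are not all coplanar.

No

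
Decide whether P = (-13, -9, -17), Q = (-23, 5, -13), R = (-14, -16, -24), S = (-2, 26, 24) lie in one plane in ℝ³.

No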